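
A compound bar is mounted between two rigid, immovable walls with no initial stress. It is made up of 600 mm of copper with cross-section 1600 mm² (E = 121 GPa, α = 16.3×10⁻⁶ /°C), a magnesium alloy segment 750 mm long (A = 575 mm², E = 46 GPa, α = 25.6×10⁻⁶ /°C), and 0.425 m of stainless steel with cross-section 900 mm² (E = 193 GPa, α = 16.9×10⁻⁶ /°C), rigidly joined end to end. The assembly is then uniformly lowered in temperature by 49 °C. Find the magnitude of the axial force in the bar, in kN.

With the walls removed the bar would change length by δ_free = Σ αᵢΔT Lᵢ = 16.3×10⁻⁶×49×600 + 25.6×10⁻⁶×49×750 + 16.9×10⁻⁶×49×425 = 1.772 mm.
The rigid supports impose zero overall length change; the single axial force P common to all segments must satisfy P Σ Lᵢ/(AᵢEᵢ) = δ_free.
The series flexibility is Σ Lᵢ/(AᵢEᵢ) = 600/(1600×121×10³) + 750/(575×46×10³) + 425/(900×193×10³) = 3.39×10⁻⁵ mm/N.
P = 1.772 / 3.39×10⁻⁵ = 52270 N = 52.27 kN, tensile.

P ≈ 52.3 kN (tensile)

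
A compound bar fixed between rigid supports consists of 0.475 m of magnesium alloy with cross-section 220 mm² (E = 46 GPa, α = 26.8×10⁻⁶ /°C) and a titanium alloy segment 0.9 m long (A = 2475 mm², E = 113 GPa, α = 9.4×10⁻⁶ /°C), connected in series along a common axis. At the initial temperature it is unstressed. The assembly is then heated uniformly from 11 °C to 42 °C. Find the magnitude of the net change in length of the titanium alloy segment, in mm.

|ΔL| ≈ 0.22 mm

Free thermal expansion of the whole bar: Σ αᵢΔT Lᵢ = 26.8×10⁻⁶×31×475 + 9.4×10⁻⁶×31×900 = 0.6569 mm.
The walls prevent any net length change, so an axial force P (same in every segment) develops. Compatibility: P · Σ Lᵢ/(AᵢEᵢ) = δ_free.
Σ Lᵢ/(AᵢEᵢ) = 475/(220×46×10³) + 900/(2475×113×10³) = 5.015×10⁻⁵ mm/N.
Hence P = δ_free / Σ(L/AE) = 0.6569/5.015×10⁻⁵ = 13.1 kN (compressive).
For the titanium alloy segment, free thermal change = 9.4×10⁻⁶×31×900 = 0.2623 mm and elastic change from P = 13100×900/(2475×113×10³) = 0.04215 mm; these oppose, so the net change is 0.22 mm (segment lengthens).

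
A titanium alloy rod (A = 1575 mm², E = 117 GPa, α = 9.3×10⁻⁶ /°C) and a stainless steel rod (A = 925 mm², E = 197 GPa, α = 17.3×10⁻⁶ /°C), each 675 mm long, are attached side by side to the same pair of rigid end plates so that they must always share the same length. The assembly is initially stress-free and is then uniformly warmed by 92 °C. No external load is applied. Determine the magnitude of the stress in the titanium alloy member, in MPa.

σ ≈ 42.8 MPa (tensile)

Both members must finish at the same length. With the larger α, the stainless steel tends to over-expand; the plates restrain it, putting the stainless steel in compression and the titanium alloy in tension. With no external load the two internal forces are equal and opposite, magnitude P.
Compatibility of the two members (thermal + elastic change equal): (α₁ − α₂)ΔT = P·[1/(A₁E₁) + 1/(A₂E₂)].
|α₁ − α₂|·ΔT = 8×10⁻⁶ × 92 = 0.000736.
1/(A₁E₁) + 1/(A₂E₂) = 1/(1575×117×10³) + 1/(925×197×10³) = 1.091×10⁻⁸ N⁻¹.
P = 0.000736 / 1.091×10⁻⁸ = 67430 N = 67.43 kN.
σ_{titanium alloy} = P/A₁ = 67430/1575 = 42.82 MPa, tensile.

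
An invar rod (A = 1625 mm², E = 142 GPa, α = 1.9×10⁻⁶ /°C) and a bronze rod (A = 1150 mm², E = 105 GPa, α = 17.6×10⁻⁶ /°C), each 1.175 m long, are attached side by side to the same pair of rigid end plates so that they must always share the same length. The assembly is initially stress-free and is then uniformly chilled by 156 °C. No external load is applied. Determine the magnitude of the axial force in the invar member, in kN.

Equilibrium of a rigid end plate with no external load gives equal and opposite internal forces ±P in the two members. Since α_{bronze} > α_{invar}, cooling drives the bronze into tension and the invar into compression.
Setting the final lengths equal and cancelling L: (α₁ − α₂)ΔT = P/(A₁E₁) + P/(A₂E₂).
|α₁ − α₂|·ΔT = 15.7×10⁻⁶ × 156 = 0.002449.
1/(A₁E₁) + 1/(A₂E₂) = 1/(1625×142×10³) + 1/(1150×105×10³) = 1.262×10⁻⁸ N⁻¹.
So P = 0.002449 / 1.262×10⁻⁸ = 194.1 kN.

P ≈ 194 kN (compressive in the invar)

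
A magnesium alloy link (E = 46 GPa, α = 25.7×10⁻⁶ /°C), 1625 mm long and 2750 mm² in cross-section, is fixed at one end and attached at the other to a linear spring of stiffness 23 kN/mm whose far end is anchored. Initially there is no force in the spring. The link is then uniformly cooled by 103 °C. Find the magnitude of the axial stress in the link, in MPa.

σ ≈ 27.8 MPa (tensile)

The unrestrained thermal change is αΔT L = 25.7×10⁻⁶ × 103 × 1625 = 4.302 mm.
Let P be the tensile force in the spring. The link extends elastically by PL/(AE) and the spring stretches by P/k; together these equal δ_free.
So P = δ_free / [L/(AE) + 1/k] = 4.302 / [ 1625/(2750×46×10³) + 1/(23×10³) ].
P = 4.302 / 5.632×10⁻⁵ = 76370 N.
σ = P/A = 76370/2750 = 27.77 MPa.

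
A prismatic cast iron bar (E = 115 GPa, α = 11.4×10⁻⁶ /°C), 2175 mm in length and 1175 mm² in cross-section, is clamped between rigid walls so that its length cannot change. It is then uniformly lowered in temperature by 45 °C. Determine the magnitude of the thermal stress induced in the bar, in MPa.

With length fixed, the mechanical strain must cancel the thermal strain αΔT = 11.4×10⁻⁶ × 45 = 513×10⁻⁶.
The stress required to suppress this strain is σ = Eε = 115×10³ × 513×10⁻⁶ = 58.99 MPa, tensile since the bar is trying to contract.

σ ≈ 59 MPa (tensile)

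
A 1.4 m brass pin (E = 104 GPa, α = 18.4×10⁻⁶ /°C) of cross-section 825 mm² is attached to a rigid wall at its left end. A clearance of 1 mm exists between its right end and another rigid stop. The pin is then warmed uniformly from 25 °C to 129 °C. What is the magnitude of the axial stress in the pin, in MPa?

Free thermal elongation = αΔT L = 18.4×10⁻⁶ × 104 × 1400 = 2.679 mm.
The gap closes (δ_free > 1 mm) and the wall then resists a further 2.679 − 1 = 1.679 mm of expansion.
So σ = E(δ_free − g)/L = 104×10³ × 1.679/1400 = 124.7 MPa.

σ ≈ 125 MPa (compressive)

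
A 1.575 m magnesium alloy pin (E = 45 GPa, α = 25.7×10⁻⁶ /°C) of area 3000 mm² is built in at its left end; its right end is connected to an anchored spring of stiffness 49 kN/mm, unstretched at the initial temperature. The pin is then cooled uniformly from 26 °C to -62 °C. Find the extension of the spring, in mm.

δ ≈ 2.27 mm

The unrestrained thermal change is αΔT L = 25.7×10⁻⁶ × 88 × 1575 = 3.562 mm.
With a force P in the spring, the elastic change of the pin is PL/(AE) and that of the spring is P/k; compatibility requires their sum to equal δ_free.
So P = δ_free / [L/(AE) + 1/k] = 3.562 / [ 1575/(3000×45×10³) + 1/(49×10³) ].
P = 3.562 / 3.207×10⁻⁵ = 111100 N.
Spring extension = P/k = 111100/(49×10³) = 2.266 mm.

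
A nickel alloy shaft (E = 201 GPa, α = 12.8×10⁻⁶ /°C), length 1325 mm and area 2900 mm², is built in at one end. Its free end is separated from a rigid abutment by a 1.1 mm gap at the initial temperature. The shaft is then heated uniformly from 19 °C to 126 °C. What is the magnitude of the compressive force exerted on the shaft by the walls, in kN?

P ≈ 314 kN

Free thermal elongation = αΔT L = 12.8×10⁻⁶ × 107 × 1325 = 1.815 mm.
This exceeds the 1.1 mm gap, so the wall pushes back. The portion of expansion that must be recovered elastically is δ_free − gap = 1.815 − 1.1 = 0.7147 mm.
That suppressed elongation corresponds to σ = E·Δ/L = 201×10³ × 0.7147/1325 = 108.4 MPa.
P = σA = 108.4 × 2900 = 314.4 kN.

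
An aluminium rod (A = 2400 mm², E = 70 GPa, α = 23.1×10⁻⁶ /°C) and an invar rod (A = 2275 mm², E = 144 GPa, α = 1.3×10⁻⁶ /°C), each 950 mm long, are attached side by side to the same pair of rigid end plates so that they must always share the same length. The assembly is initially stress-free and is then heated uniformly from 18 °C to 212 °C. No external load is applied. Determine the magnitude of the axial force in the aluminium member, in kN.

The aluminium has the larger α, so on heating it would change length more than the invar if both were free. The rigid plates force a common final length, so the aluminium is put into compression and the invar into tension, with equal and opposite forces P (no external load).
Compatibility of the two members (thermal + elastic change equal): (α₁ − α₂)ΔT = P·[1/(A₁E₁) + 1/(A₂E₂)].
|α₁ − α₂|·ΔT = 21.8×10⁻⁶ × 194 = 0.004229.
1/(A₁E₁) + 1/(A₂E₂) = 1/(2400×70×10³) + 1/(2275×144×10³) = 9.005×10⁻⁹ N⁻¹.
P = 0.004229 / 9.005×10⁻⁹ = 469700 N = 469.7 kN.

P ≈ 470 kN (compressive in the aluminium)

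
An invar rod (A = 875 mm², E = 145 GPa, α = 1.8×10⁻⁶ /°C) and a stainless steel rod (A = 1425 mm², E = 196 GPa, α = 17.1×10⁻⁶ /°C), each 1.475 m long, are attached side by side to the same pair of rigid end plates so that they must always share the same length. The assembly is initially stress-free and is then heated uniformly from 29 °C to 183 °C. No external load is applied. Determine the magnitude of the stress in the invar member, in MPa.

Equilibrium of a rigid end plate with no external load gives equal and opposite internal forces ±P in the two members. Since α_{stainless steel} > α_{invar}, heating drives the stainless steel into compression and the invar into tension.
Compatibility of the two members (thermal + elastic change equal): (α₁ − α₂)ΔT = P·[1/(A₁E₁) + 1/(A₂E₂)].
|α₁ − α₂|·ΔT = 15.3×10⁻⁶ × 154 = 0.002356.
1/(A₁E₁) + 1/(A₂E₂) = 1/(875×145×10³) + 1/(1425×196×10³) = 1.146×10⁻⁸ N⁻¹.
P = 0.002356 / 1.146×10⁻⁸ = 205600 N = 205.6 kN.
σ_{invar} = P/A₁ = 205600/875 = 234.9 MPa, tensile.

σ ≈ 235 MPa (tensile)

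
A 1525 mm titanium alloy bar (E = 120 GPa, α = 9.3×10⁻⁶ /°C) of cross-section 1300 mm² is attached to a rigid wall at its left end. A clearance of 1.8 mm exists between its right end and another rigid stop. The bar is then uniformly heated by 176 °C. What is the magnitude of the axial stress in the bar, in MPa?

σ ≈ 54.8 MPa (compressive)

Free thermal elongation = αΔT L = 9.3×10⁻⁶ × 176 × 1525 = 2.496 mm.
After closing the 1.8 mm clearance, 2.496 − 1.8 = 0.6961 mm of expansion remains to be suppressed by the wall.
So σ = E(δ_free − g)/L = 120×10³ × 0.6961/1525 = 54.78 MPa.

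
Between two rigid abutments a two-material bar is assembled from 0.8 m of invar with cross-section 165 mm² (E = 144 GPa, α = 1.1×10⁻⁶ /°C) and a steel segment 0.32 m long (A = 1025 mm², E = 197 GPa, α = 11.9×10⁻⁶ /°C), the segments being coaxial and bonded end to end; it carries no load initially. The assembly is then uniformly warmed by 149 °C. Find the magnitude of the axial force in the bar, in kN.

With the walls removed the bar would change length by δ_free = Σ αᵢΔT Lᵢ = 1.1×10⁻⁶×149×800 + 11.9×10⁻⁶×149×320 = 0.6985 mm.
Since the ends are fixed, an axial force P builds up, equal in every segment, with P · Σ Lᵢ/(AᵢEᵢ) = δ_free.
The series flexibility is Σ Lᵢ/(AᵢEᵢ) = 800/(165×144×10³) + 320/(1025×197×10³) = 3.525×10⁻⁵ mm/N.
Hence P = δ_free / Σ(L/AE) = 0.6985/3.525×10⁻⁵ = 19.81 kN (compressive).

P ≈ 19.8 kN (compressive)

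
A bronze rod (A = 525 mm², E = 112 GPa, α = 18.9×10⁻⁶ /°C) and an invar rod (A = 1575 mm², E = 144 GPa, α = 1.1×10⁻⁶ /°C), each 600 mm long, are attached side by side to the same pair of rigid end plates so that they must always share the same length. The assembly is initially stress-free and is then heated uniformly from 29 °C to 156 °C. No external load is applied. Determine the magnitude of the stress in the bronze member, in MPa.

Equilibrium of a rigid end plate with no external load gives equal and opposite internal forces ±P in the two members. Since α_{bronze} > α_{invar}, heating drives the bronze into compression and the invar into tension.
Compatibility of the two members (thermal + elastic change equal): (α₁ − α₂)ΔT = P·[1/(A₁E₁) + 1/(A₂E₂)].
|α₁ − α₂|·ΔT = 17.8×10⁻⁶ × 127 = 0.002261.
1/(A₁E₁) + 1/(A₂E₂) = 1/(525×112×10³) + 1/(1575×144×10³) = 2.142×10⁻⁸ N⁻¹.
P = 0.002261 / 2.142×10⁻⁸ = 105600 N = 105.6 kN.
σ_{bronze} = P/A₁ = 105600/525 = 201.1 MPa, compressive.

σ ≈ 201 MPa (compressive)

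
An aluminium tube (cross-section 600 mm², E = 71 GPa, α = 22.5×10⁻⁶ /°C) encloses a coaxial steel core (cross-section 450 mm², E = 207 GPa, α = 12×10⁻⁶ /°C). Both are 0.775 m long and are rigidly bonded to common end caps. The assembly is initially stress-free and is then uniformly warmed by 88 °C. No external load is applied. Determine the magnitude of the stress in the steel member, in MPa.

Both members must finish at the same length. With the larger α, the aluminium tends to over-expand; the plates restrain it, putting the aluminium in compression and the steel in tension. With no external load the two internal forces are equal and opposite, magnitude P.
Setting the final lengths equal and cancelling L: (α₁ − α₂)ΔT = P/(A₁E₁) + P/(A₂E₂).
|α₁ − α₂|·ΔT = 10.5×10⁻⁶ × 88 = 0.000924.
1/(A₁E₁) + 1/(A₂E₂) = 1/(600×71×10³) + 1/(450×207×10³) = 3.421×10⁻⁸ N⁻¹.
P = 0.000924 / 3.421×10⁻⁸ = 27010 N = 27.01 kN.
σ_{steel} = P/A₂ = 27010/450 = 60.02 MPa, tensile.

σ ≈ 60 MPa (tensile)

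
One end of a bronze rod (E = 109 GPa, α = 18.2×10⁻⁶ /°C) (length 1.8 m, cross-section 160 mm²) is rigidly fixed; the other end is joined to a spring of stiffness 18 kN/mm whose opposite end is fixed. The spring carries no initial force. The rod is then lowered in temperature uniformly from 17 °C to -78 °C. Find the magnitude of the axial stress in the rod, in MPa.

σ ≈ 123 MPa (tensile)

Free thermal contraction: δ_free = αΔT L = 18.2×10⁻⁶ × 95 × 1800 = 3.112 mm.
Let P be the tensile force in the spring. The rod extends elastically by PL/(AE) and the spring stretches by P/k; together these equal δ_free.
P [ L/(AE) + 1/k ] = δ_free → P [ 1800/(160×109×10³) + 1/(18×10³) ] = 3.112.
P = 3.112 / 0.0001588 = 19600 N.
σ = P/A = 19600/160 = 122.5 MPa.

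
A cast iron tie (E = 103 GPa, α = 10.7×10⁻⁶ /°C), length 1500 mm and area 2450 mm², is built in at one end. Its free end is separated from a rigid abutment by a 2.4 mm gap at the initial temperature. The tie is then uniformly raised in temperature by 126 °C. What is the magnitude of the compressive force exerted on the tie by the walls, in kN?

P ≈ 0 kN

Free thermal elongation = αΔT L = 10.7×10⁻⁶ × 126 × 1500 = 2.022 mm.
This is smaller than the 2.4 mm clearance, so the tie expands freely without reaching the stop — the stress is zero.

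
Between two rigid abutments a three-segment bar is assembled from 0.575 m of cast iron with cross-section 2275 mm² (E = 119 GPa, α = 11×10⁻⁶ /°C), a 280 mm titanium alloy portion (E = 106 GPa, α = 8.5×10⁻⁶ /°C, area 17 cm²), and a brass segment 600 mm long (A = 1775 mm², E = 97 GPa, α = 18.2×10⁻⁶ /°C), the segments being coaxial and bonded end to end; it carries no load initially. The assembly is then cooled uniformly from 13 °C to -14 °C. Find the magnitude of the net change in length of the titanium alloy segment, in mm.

|ΔL| ≈ 0.0507 mm

Free thermal contraction of the whole bar: Σ αᵢΔT Lᵢ = 11×10⁻⁶×27×575 + 8.5×10⁻⁶×27×280 + 18.2×10⁻⁶×27×600 = 0.5299 mm.
The rigid supports impose zero overall length change; the single axial force P common to all segments must satisfy P Σ Lᵢ/(AᵢEᵢ) = δ_free.
Σ Lᵢ/(AᵢEᵢ) = 575/(2275×119×10³) + 280/(1700×106×10³) + 600/(1775×97×10³) = 7.163×10⁻⁶ mm/N.
P = 0.5299 / 7.163×10⁻⁶ = 73980 N = 73.98 kN, tensile.
For the titanium alloy segment, free thermal change = 8.5×10⁻⁶×27×280 = 0.06426 mm and elastic change from P = 73980×280/(1700×106×10³) = 0.1149 mm; these oppose, so the net change is 0.0507 mm (segment lengthens).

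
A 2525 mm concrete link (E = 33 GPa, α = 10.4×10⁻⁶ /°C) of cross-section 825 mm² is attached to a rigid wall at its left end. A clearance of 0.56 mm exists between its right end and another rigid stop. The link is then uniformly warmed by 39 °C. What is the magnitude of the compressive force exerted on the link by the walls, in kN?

Free thermal elongation = αΔT L = 10.4×10⁻⁶ × 39 × 2525 = 1.024 mm.
The gap closes (δ_free > 0.56 mm) and the wall then resists a further 1.024 − 0.56 = 0.4641 mm of expansion.
Compatibility: PL/(AE) = 0.4641 mm, so σ = P/A = E × (0.4641/2525) = 6.066 MPa.
P = σA = 6.066 × 825 = 5.004 kN.

P ≈ 5 kN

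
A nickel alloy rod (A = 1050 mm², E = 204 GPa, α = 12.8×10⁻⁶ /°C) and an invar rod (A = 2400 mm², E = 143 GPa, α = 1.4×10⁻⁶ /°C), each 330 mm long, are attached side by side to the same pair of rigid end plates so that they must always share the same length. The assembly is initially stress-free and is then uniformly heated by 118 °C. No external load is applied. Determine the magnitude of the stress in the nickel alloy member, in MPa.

σ ≈ 169 MPa (compressive)

The nickel alloy has the larger α, so on heating it would change length more than the invar if both were free. The rigid plates force a common final length, so the nickel alloy is put into compression and the invar into tension, with equal and opposite forces P (no external load).
Setting the final lengths equal and cancelling L: (α₁ − α₂)ΔT = P/(A₁E₁) + P/(A₂E₂).
|α₁ − α₂|·ΔT = 11.4×10⁻⁶ × 118 = 0.001345.
1/(A₁E₁) + 1/(A₂E₂) = 1/(1050×204×10³) + 1/(2400×143×10³) = 7.582×10⁻⁹ N⁻¹.
P = 0.001345 / 7.582×10⁻⁹ = 177400 N = 177.4 kN.
σ_{nickel alloy} = P/A₁ = 177400/1050 = 169 MPa, compressive.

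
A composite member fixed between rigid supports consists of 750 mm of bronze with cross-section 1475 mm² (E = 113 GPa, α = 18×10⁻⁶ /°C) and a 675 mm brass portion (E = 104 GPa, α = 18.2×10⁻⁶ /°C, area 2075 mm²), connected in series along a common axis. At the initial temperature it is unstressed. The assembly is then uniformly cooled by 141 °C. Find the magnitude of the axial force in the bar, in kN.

With the walls removed the bar would change length by δ_free = Σ αᵢΔT Lᵢ = 18×10⁻⁶×141×750 + 18.2×10⁻⁶×141×675 = 3.636 mm.
Since the ends are fixed, an axial force P builds up, equal in every segment, with P · Σ Lᵢ/(AᵢEᵢ) = δ_free.
The series flexibility is Σ Lᵢ/(AᵢEᵢ) = 750/(1475×113×10³) + 675/(2075×104×10³) = 7.628×10⁻⁶ mm/N.
P = 3.636 / 7.628×10⁻⁶ = 476600 N = 476.6 kN, tensile.

P ≈ 477 kN (tensile)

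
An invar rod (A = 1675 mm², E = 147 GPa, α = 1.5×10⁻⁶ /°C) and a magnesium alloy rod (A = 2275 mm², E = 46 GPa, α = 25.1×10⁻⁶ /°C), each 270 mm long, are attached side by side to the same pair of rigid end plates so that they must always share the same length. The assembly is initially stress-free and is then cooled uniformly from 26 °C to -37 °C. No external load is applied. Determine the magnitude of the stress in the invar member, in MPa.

σ ≈ 65.2 MPa (compressive)

Both members must finish at the same length. With the larger α, the magnesium alloy tends to over-contract; the plates restrain it, putting the magnesium alloy in tension and the invar in compression. With no external load the two internal forces are equal and opposite, magnitude P.
Equating the net (thermal + elastic) strains gives |α₁ − α₂|·ΔT = P·[1/(A₁E₁) + 1/(A₂E₂)].
|α₁ − α₂|·ΔT = 23.6×10⁻⁶ × 63 = 0.001487.
1/(A₁E₁) + 1/(A₂E₂) = 1/(1675×147×10³) + 1/(2275×46×10³) = 1.362×10⁻⁸ N⁻¹.
P = 0.001487 / 1.362×10⁻⁸ = 109200 N = 109.2 kN.
σ_{invar} = P/A₁ = 109200/1675 = 65.19 MPa, compressive.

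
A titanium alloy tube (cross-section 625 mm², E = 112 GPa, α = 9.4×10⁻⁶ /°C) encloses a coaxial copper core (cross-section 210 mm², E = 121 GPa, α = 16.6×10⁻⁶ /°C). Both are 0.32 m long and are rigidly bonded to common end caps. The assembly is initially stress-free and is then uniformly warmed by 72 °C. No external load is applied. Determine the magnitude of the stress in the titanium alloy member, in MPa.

Equilibrium of a rigid end plate with no external load gives equal and opposite internal forces ±P in the two members. Since α_{copper} > α_{titanium alloy}, heating drives the copper into compression and the titanium alloy into tension.
Equating the net (thermal + elastic) strains gives |α₁ − α₂|·ΔT = P·[1/(A₁E₁) + 1/(A₂E₂)].
|α₁ − α₂|·ΔT = 7.2×10⁻⁶ × 72 = 0.0005184.
1/(A₁E₁) + 1/(A₂E₂) = 1/(625×112×10³) + 1/(210×121×10³) = 5.364×10⁻⁸ N⁻¹.
P = 0.0005184 / 5.364×10⁻⁸ = 9664 N = 9.664 kN.
σ_{titanium alloy} = P/A₁ = 9664/625 = 15.46 MPa, tensile.

σ ≈ 15.5 MPa (tensile)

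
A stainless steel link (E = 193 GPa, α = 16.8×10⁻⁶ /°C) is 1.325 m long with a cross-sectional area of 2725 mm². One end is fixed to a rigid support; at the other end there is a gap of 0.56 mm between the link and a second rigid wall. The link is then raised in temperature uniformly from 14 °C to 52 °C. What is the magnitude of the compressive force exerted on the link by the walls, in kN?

Free thermal elongation = αΔT L = 16.8×10⁻⁶ × 38 × 1325 = 0.8459 mm.
The gap closes (δ_free > 0.56 mm) and the wall then resists a further 0.8459 − 0.56 = 0.2859 mm of expansion.
So σ = E(δ_free − g)/L = 193×10³ × 0.2859/1325 = 41.64 MPa.
Force on the wall = σA = 41.64 × 2725 mm² = 113.5 kN.

P ≈ 113 kN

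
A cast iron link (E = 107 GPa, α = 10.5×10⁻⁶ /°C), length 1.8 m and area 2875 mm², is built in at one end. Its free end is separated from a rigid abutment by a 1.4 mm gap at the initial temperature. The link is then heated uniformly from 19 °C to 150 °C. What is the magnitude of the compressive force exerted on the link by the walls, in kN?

If the wall were absent the link would grow by αΔT L = 10.5×10⁻⁶ × 131 × 1800 = 2.476 mm.
The gap closes (δ_free > 1.4 mm) and the wall then resists a further 2.476 − 1.4 = 1.076 mm of expansion.
So σ = E(δ_free − g)/L = 107×10³ × 1.076/1800 = 63.96 MPa.
P = σA = 63.96 × 2875 = 183.9 kN.

P ≈ 184 kN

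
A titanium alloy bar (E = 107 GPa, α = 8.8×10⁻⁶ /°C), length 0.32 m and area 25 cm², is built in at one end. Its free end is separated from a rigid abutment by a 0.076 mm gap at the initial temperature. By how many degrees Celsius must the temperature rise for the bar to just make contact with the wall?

Contact occurs when the free expansion equals the gap: αΔT L = 0.076 mm.
So ΔT = g/(αL) = 0.076/(8.8×10⁻⁶ × 320) = 26.99 °C.

ΔT ≈ 27 °C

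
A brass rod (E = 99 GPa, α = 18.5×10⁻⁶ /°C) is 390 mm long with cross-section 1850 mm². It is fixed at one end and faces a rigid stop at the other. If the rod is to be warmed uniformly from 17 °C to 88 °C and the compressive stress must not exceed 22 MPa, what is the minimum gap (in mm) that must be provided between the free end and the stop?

With no wall the rod would lengthen by αΔT L = 18.5×10⁻⁶ × 71 × 390 = 0.5123 mm.
A stress of 22 MPa corresponds to the wall pushing the rod back by σL/E = 22×390/(99×10³) = 0.08667 mm.
The gap must absorb the remainder: g_min = 0.5123 − 0.08667 = 0.4256 mm.

g ≈ 0.426 mm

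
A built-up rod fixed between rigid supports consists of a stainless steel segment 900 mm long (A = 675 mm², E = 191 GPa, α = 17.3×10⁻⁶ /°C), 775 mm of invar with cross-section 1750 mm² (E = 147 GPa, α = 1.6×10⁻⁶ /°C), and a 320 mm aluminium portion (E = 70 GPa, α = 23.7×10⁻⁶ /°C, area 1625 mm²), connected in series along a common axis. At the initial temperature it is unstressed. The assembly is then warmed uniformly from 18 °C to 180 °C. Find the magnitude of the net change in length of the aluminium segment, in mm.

Free thermal expansion of the whole bar: Σ αᵢΔT Lᵢ = 17.3×10⁻⁶×162×900 + 1.6×10⁻⁶×162×775 + 23.7×10⁻⁶×162×320 = 3.952 mm.
The walls prevent any net length change, so an axial force P (same in every segment) develops. Compatibility: P · Σ Lᵢ/(AᵢEᵢ) = δ_free.
Σ Lᵢ/(AᵢEᵢ) = 900/(675×191×10³) + 775/(1750×147×10³) + 320/(1625×70×10³) = 1.281×10⁻⁵ mm/N.
P = 3.952 / 1.281×10⁻⁵ = 308600 N = 308.6 kN, compressive.
For the aluminium segment, free thermal change = 23.7×10⁻⁶×162×320 = 1.229 mm and elastic change from P = 308600×320/(1625×70×10³) = 0.8681 mm; these oppose, so the net change is 0.361 mm (segment lengthens).

|ΔL| ≈ 0.361 mm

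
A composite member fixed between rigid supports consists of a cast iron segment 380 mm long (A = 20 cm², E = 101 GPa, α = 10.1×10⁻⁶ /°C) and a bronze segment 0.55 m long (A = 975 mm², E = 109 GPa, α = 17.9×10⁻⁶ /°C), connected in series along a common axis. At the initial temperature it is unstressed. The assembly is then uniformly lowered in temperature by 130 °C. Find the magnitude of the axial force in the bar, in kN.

If the supports were absent, the total length change would be Σ αᵢΔT Lᵢ = 10.1×10⁻⁶×130×380 + 17.9×10⁻⁶×130×550 = 1.779 mm.
The rigid supports impose zero overall length change; the single axial force P common to all segments must satisfy P Σ Lᵢ/(AᵢEᵢ) = δ_free.
The series flexibility is Σ Lᵢ/(AᵢEᵢ) = 380/(2000×101×10³) + 550/(975×109×10³) = 7.056×10⁻⁶ mm/N.
So P = 1.779 / 7.056×10⁻⁶ = 252.1 kN, tensile.

P ≈ 252 kN (tensile)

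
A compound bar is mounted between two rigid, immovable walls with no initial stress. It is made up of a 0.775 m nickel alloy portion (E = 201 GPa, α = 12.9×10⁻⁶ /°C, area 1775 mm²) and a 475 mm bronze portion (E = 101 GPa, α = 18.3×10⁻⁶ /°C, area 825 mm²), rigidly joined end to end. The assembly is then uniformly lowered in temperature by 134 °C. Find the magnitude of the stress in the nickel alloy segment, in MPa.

σ ≈ 179 MPa (tensile)

With the walls removed the bar would change length by δ_free = Σ αᵢΔT Lᵢ = 12.9×10⁻⁶×134×775 + 18.3×10⁻⁶×134×475 = 2.504 mm.
The rigid supports impose zero overall length change; the single axial force P common to all segments must satisfy P Σ Lᵢ/(AᵢEᵢ) = δ_free.
The series flexibility is Σ Lᵢ/(AᵢEᵢ) = 775/(1775×201×10³) + 475/(825×101×10³) = 7.873×10⁻⁶ mm/N.
P = 2.504 / 7.873×10⁻⁶ = 318100 N = 318.1 kN, tensile.
σ_{nickel alloy} = P / A = 318100 / 1775 = 179.2 MPa.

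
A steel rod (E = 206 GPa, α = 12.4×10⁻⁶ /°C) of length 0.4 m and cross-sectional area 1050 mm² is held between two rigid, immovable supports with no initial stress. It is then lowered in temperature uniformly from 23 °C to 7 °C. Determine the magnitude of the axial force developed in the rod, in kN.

P ≈ 42.9 kN (tensile)

Full restraint means ε = 0, so the stress is σ = EαΔT = 206×10³ × 12.4×10⁻⁶ × 16 = 40.87 MPa.
Then P = σA = 40.87 × 1050 mm² = 42.91 kN, tensile.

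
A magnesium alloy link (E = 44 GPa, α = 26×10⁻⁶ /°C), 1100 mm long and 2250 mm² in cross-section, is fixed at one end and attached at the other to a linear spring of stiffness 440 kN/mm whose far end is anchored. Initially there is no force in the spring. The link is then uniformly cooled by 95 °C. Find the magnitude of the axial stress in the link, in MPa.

The unrestrained thermal change is αΔT L = 26×10⁻⁶ × 95 × 1100 = 2.717 mm.
With a force P in the spring, the elastic change of the link is PL/(AE) and that of the spring is P/k; compatibility requires their sum to equal δ_free.
So P = δ_free / [L/(AE) + 1/k] = 2.717 / [ 1100/(2250×44×10³) + 1/(440×10³) ].
P = 2.717 / 1.338×10⁻⁵ = 203000 N.
σ = P/A = 203000/2250 = 90.22 MPa.

σ ≈ 90.2 MPa (tensile)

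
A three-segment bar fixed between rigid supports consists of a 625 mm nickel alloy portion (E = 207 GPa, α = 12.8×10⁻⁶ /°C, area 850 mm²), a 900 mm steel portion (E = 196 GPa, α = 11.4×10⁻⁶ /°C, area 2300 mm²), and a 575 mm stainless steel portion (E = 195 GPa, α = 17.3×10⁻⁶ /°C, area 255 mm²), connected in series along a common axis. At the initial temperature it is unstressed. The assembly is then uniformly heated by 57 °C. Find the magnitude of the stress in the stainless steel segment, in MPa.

If the supports were absent, the total length change would be Σ αᵢΔT Lᵢ = 12.8×10⁻⁶×57×625 + 11.4×10⁻⁶×57×900 + 17.3×10⁻⁶×57×575 = 1.608 mm.
Since the ends are fixed, an axial force P builds up, equal in every segment, with P · Σ Lᵢ/(AᵢEᵢ) = δ_free.
Σ Lᵢ/(AᵢEᵢ) = 625/(850×207×10³) + 900/(2300×196×10³) + 575/(255×195×10³) = 1.711×10⁻⁵ mm/N.
Hence P = δ_free / Σ(L/AE) = 1.608/1.711×10⁻⁵ = 93.96 kN (compressive).
σ_{stainless steel} = P / A = 93960 / 255 = 368.5 MPa.

σ ≈ 368 MPa (compressive)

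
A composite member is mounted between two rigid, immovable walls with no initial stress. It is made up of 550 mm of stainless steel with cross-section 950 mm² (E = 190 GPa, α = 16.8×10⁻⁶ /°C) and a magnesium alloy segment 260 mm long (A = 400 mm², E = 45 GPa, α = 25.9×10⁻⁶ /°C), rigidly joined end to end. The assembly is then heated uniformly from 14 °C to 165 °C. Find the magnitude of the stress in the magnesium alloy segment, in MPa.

σ ≈ 345 MPa (compressive)

Free thermal expansion of the whole bar: Σ αᵢΔT Lᵢ = 16.8×10⁻⁶×151×550 + 25.9×10⁻⁶×151×260 = 2.412 mm.
The rigid supports impose zero overall length change; the single axial force P common to all segments must satisfy P Σ Lᵢ/(AᵢEᵢ) = δ_free.
The series flexibility is Σ Lᵢ/(AᵢEᵢ) = 550/(950×190×10³) + 260/(400×45×10³) = 1.749×10⁻⁵ mm/N.
P = 2.412 / 1.749×10⁻⁵ = 137900 N = 137.9 kN, compressive.
σ_{magnesium alloy} = P / A = 137900 / 400 = 344.7 MPa.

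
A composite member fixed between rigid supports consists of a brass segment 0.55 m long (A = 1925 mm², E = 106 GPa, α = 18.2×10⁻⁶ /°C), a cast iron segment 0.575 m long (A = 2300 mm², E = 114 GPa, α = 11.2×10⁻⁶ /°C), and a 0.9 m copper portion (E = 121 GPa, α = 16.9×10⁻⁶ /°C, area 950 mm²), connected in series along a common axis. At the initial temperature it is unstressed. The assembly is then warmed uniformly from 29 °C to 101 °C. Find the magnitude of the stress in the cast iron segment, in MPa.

If the supports were absent, the total length change would be Σ αᵢΔT Lᵢ = 18.2×10⁻⁶×72×550 + 11.2×10⁻⁶×72×575 + 16.9×10⁻⁶×72×900 = 2.28 mm.
The rigid supports impose zero overall length change; the single axial force P common to all segments must satisfy P Σ Lᵢ/(AᵢEᵢ) = δ_free.
The series flexibility is Σ Lᵢ/(AᵢEᵢ) = 550/(1925×106×10³) + 575/(2300×114×10³) + 900/(950×121×10³) = 1.272×10⁻⁵ mm/N.
Hence P = δ_free / Σ(L/AE) = 2.28/1.272×10⁻⁵ = 179.2 kN (compressive).
σ_{cast iron} = P / A = 179200 / 2300 = 77.93 MPa.

σ ≈ 77.9 MPa (compressive)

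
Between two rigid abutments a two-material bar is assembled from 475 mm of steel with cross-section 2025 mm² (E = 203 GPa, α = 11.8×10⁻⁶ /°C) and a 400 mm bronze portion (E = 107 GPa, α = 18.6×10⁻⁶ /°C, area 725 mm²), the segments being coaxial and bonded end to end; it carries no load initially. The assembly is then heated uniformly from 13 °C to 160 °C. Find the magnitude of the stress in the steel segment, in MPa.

σ ≈ 150 MPa (compressive)

Free thermal expansion of the whole bar: Σ αᵢΔT Lᵢ = 11.8×10⁻⁶×147×475 + 18.6×10⁻⁶×147×400 = 1.918 mm.
The walls prevent any net length change, so an axial force P (same in every segment) develops. Compatibility: P · Σ Lᵢ/(AᵢEᵢ) = δ_free.
The series flexibility is Σ Lᵢ/(AᵢEᵢ) = 475/(2025×203×10³) + 400/(725×107×10³) = 6.312×10⁻⁶ mm/N.
Hence P = δ_free / Σ(L/AE) = 1.918/6.312×10⁻⁶ = 303.8 kN (compressive).
σ_{steel} = P / A = 303800 / 2025 = 150 MPa.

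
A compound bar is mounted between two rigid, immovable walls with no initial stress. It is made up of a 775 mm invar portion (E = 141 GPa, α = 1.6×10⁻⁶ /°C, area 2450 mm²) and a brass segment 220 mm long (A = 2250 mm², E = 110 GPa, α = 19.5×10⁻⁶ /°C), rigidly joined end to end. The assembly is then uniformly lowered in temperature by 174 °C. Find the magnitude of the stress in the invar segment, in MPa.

σ ≈ 125 MPa (tensile)

Free thermal contraction of the whole bar: Σ αᵢΔT Lᵢ = 1.6×10⁻⁶×174×775 + 19.5×10⁻⁶×174×220 = 0.9622 mm.
The rigid supports impose zero overall length change; the single axial force P common to all segments must satisfy P Σ Lᵢ/(AᵢEᵢ) = δ_free.
Σ Lᵢ/(AᵢEᵢ) = 775/(2450×141×10³) + 220/(2250×110×10³) = 3.132×10⁻⁶ mm/N.
P = 0.9622 / 3.132×10⁻⁶ = 307200 N = 307.2 kN, tensile.
σ_{invar} = P / A = 307200 / 2450 = 125.4 MPa.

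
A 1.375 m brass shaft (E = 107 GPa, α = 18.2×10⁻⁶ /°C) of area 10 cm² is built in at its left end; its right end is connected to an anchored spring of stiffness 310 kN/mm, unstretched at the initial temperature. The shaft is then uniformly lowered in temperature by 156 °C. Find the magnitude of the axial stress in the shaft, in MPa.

σ ≈ 243 MPa (tensile)

The unrestrained thermal change is αΔT L = 18.2×10⁻⁶ × 156 × 1375 = 3.904 mm.
With a force P in the spring, the elastic change of the shaft is PL/(AE) and that of the spring is P/k; compatibility requires their sum to equal δ_free.
P [ L/(AE) + 1/k ] = δ_free → P [ 1375/(1000×107×10³) + 1/(310×10³) ] = 3.904.
P = 3.904 / 1.608×10⁻⁵ = 242800 N.
σ = P/A = 242800/1000 = 242.8 MPa.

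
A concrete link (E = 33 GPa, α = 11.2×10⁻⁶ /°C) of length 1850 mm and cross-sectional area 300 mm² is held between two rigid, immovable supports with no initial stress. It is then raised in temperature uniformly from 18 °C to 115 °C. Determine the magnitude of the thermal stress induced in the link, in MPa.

σ ≈ 35.9 MPa (compressive)

With length fixed, the mechanical strain must cancel the thermal strain αΔT = 11.2×10⁻⁶ × 97 = 1086.4×10⁻⁶.
σ = EαΔT = 33×10³ × 11.2×10⁻⁶ × 97 = 35.85 MPa (compressive; the link is trying to expand).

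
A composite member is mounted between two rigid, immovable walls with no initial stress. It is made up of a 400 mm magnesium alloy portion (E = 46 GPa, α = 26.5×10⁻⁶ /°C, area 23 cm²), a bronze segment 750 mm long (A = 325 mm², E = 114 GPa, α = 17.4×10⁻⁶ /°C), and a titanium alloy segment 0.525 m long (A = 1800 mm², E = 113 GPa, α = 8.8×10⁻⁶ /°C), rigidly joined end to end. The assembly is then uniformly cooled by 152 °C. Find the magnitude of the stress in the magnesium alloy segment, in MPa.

σ ≈ 70.2 MPa (tensile)

With the walls removed the bar would change length by δ_free = Σ αᵢΔT Lᵢ = 26.5×10⁻⁶×152×400 + 17.4×10⁻⁶×152×750 + 8.8×10⁻⁶×152×525 = 4.297 mm.
The rigid supports impose zero overall length change; the single axial force P common to all segments must satisfy P Σ Lᵢ/(AᵢEᵢ) = δ_free.
The series flexibility is Σ Lᵢ/(AᵢEᵢ) = 400/(2300×46×10³) + 750/(325×114×10³) + 525/(1800×113×10³) = 2.66×10⁻⁵ mm/N.
So P = 4.297 / 2.66×10⁻⁵ = 161.5 kN, tensile.
σ_{magnesium alloy} = P / A = 161500 / 2300 = 70.22 MPa.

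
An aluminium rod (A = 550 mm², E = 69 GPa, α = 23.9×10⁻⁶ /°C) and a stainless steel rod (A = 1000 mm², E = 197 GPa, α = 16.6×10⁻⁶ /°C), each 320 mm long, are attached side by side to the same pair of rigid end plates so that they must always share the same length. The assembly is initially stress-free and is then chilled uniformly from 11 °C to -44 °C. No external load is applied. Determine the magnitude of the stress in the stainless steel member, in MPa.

σ ≈ 12.8 MPa (compressive)

Both members must finish at the same length. With the larger α, the aluminium tends to over-contract; the plates restrain it, putting the aluminium in tension and the stainless steel in compression. With no external load the two internal forces are equal and opposite, magnitude P.
Compatibility of the two members (thermal + elastic change equal): (α₁ − α₂)ΔT = P·[1/(A₁E₁) + 1/(A₂E₂)].
|α₁ − α₂|·ΔT = 7.3×10⁻⁶ × 55 = 0.0004015.
1/(A₁E₁) + 1/(A₂E₂) = 1/(550×69×10³) + 1/(1000×197×10³) = 3.143×10⁻⁸ N⁻¹.
P = 0.0004015 / 3.143×10⁻⁸ = 12780 N = 12.78 kN.
σ_{stainless steel} = P/A₂ = 12780/1000 = 12.78 MPa, compressive.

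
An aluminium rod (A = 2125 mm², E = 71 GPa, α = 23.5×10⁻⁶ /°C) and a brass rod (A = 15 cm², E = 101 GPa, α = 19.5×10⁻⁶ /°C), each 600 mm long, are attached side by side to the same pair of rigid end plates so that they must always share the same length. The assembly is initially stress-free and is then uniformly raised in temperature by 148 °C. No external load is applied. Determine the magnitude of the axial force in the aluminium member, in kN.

The aluminium has the larger α, so on heating it would change length more than the brass if both were free. The rigid plates force a common final length, so the aluminium is put into compression and the brass into tension, with equal and opposite forces P (no external load).
Equating the net (thermal + elastic) strains gives |α₁ − α₂|·ΔT = P·[1/(A₁E₁) + 1/(A₂E₂)].
|α₁ − α₂|·ΔT = 4×10⁻⁶ × 148 = 0.000592.
1/(A₁E₁) + 1/(A₂E₂) = 1/(2125×71×10³) + 1/(1500×101×10³) = 1.323×10⁻⁸ N⁻¹.
P = 0.000592 / 1.323×10⁻⁸ = 44750 N = 44.75 kN.

P ≈ 44.8 kN (compressive in the aluminium)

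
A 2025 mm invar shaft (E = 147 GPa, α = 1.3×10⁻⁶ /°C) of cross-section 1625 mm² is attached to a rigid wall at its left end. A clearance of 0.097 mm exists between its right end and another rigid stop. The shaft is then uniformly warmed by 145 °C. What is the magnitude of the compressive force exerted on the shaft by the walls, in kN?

P ≈ 33.6 kN

Free thermal elongation = αΔT L = 1.3×10⁻⁶ × 145 × 2025 = 0.3817 mm.
This exceeds the 0.097 mm gap, so the wall pushes back. The portion of expansion that must be recovered elastically is δ_free − gap = 0.3817 − 0.097 = 0.2847 mm.
That suppressed elongation corresponds to σ = E·Δ/L = 147×10³ × 0.2847/2025 = 20.67 MPa.
P = σA = 20.67 × 1625 = 33.59 kN.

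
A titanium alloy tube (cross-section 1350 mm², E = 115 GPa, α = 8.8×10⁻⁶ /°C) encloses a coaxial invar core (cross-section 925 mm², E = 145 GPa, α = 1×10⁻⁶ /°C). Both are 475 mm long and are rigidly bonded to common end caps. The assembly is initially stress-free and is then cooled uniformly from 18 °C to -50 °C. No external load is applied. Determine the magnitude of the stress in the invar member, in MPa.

σ ≈ 41.3 MPa (compressive)

Both members must finish at the same length. With the larger α, the titanium alloy tends to over-contract; the plates restrain it, putting the titanium alloy in tension and the invar in compression. With no external load the two internal forces are equal and opposite, magnitude P.
Setting the final lengths equal and cancelling L: (α₁ − α₂)ΔT = P/(A₁E₁) + P/(A₂E₂).
|α₁ − α₂|·ΔT = 7.8×10⁻⁶ × 68 = 0.0005304.
1/(A₁E₁) + 1/(A₂E₂) = 1/(1350×115×10³) + 1/(925×145×10³) = 1.39×10⁻⁸ N⁻¹.
P = 0.0005304 / 1.39×10⁻⁸ = 38170 N = 38.17 kN.
σ_{invar} = P/A₂ = 38170/925 = 41.26 MPa, compressive.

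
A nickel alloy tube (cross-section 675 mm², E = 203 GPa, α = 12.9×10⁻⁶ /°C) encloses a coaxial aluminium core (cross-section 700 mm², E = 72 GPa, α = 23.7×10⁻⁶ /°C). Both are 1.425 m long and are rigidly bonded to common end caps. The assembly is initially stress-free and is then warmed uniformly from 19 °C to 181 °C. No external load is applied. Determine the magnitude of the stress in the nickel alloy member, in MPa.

σ ≈ 95.5 MPa (tensile)

The aluminium has the larger α, so on heating it would change length more than the nickel alloy if both were free. The rigid plates force a common final length, so the aluminium is put into compression and the nickel alloy into tension, with equal and opposite forces P (no external load).
Setting the final lengths equal and cancelling L: (α₁ − α₂)ΔT = P/(A₁E₁) + P/(A₂E₂).
|α₁ − α₂|·ΔT = 10.8×10⁻⁶ × 162 = 0.00175.
1/(A₁E₁) + 1/(A₂E₂) = 1/(675×203×10³) + 1/(700×72×10³) = 2.714×10⁻⁸ N⁻¹.
P = 0.00175 / 2.714×10⁻⁸ = 64470 N = 64.47 kN.
σ_{nickel alloy} = P/A₁ = 64470/675 = 95.51 MPa, tensile.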